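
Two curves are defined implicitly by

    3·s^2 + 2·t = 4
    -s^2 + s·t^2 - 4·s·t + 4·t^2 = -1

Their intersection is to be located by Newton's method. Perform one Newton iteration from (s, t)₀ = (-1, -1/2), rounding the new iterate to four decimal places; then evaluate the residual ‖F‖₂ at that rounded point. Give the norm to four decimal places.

At (-1, -1/2): F = (-2.0000, -1.2500).
Jacobian J = [[6·s, 2], [-2·s + t^2 - 4·t, 2·s·t - 4·s + 8·t]].
At the point, J = [[-6.0000, 2.0000], [4.2500, 1.0000]] (det J = -14.5000).
Solving J·Δ = −F gives Δ = (0.0345, 1.1034).
Then the next iterate is (s, t)₁ = (-0.9655, 0.6034).
Re-evaluating at (-0.9655, 0.6034): F = (0.003371, 3.502976), so ‖F‖₂ = 3.5030.

3.5030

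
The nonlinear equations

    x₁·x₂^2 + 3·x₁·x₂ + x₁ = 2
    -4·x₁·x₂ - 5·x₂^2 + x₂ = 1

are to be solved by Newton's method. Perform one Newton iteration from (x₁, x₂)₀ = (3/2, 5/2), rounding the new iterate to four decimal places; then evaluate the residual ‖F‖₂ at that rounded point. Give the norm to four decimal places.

At (3/2, 5/2): F = (20.1250, -44.7500).
Jacobian J = [[x₂^2 + 3·x₂ + 1, 2·x₁·x₂ + 3·x₁], [-4·x₂, -4·x₁ - 10·x₂ + 1]].
At the point, J = [[14.7500, 12.0000], [-10.0000, -30.0000]] (det J = -322.5000).
Solving J·Δ = −F gives Δ = (-0.2070, -1.4227).
Then the next iterate is (x₁, x₂)₁ = (1.2930, 1.0773).
Re-evaluating at (1.2930, 1.0773): F = (4.972471, -11.297372), so ‖F‖₂ = 12.3433.

12.3433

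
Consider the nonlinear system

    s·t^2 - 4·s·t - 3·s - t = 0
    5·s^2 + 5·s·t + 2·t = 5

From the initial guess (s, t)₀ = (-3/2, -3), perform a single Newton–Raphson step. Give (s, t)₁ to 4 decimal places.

At (-3/2, -3): F = (-24.0000, 22.7500).
Jacobian J = [[t^2 - 4·t - 3, 2·s·t - 4·s - 1], [10·s + 5·t, 5·s + 2]].
At the point, J = [[18.0000, 14.0000], [-30.0000, -5.5000]] (det J = 321.0000).
Solving J·Δ = −F gives Δ = (0.5810, 0.9673).
Then the next iterate is (s, t)₁ = (-0.9190, -2.0327).

(-0.9190, -2.0327)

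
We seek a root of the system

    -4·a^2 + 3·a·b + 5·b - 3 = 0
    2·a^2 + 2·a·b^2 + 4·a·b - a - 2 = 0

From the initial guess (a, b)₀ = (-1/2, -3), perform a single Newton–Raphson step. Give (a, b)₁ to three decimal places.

(-1.943, -0.918)

At (-1/2, -3): F = (-14.500, -4.000).
Jacobian J = [[-8·a + 3·b, 3·a + 5], [4·a + 2·b^2 + 4·b - 1, 4·a·b + 4·a]].
At the point, J = [[-5.000, 3.500], [3.000, 4.000]] (det J = -30.500).
Solving J·Δ = −F gives Δ = (-1.443, 2.082).
Then the next iterate is (a, b)₁ = (-1.943, -0.918).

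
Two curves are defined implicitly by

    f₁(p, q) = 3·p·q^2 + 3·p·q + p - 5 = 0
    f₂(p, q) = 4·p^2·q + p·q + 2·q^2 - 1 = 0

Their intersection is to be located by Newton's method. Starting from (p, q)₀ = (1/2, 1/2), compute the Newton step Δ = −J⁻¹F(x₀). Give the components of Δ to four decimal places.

At (1/2, 1/2): F = (-3.3750, 0.2500).
Jacobian J = [[3·q^2 + 3·q + 1, 6·p·q + 3·p], [8·p·q + q, 4·p^2 + p + 4·q]].
At the point, J = [[3.2500, 3.0000], [2.5000, 3.5000]] (det J = 3.8750).
Solving J·Δ = −F gives Δ = (3.2419, -2.3871).

(3.2419, -2.3871)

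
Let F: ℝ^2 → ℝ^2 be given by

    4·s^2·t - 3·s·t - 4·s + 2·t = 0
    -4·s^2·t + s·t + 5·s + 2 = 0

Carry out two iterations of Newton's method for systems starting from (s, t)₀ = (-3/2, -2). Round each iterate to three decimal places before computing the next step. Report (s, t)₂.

(-1.270, -0.052)

At (-3/2, -2): F = (-25.000, 15.500).
Jacobian J = [[8·s·t - 3·t - 4, 4·s^2 - 3·s + 2], [-8·s·t + t + 5, -4·s^2 + s]].
At the point, J = [[26.000, 15.500], [-21.000, -10.500]] (det J = 52.500).
Solving J·Δ = −F gives Δ = (-0.424, 2.324).
Then the next iterate is (s, t)₁ = (-1.924, 0.324).
Round to (-1.924, 0.324) and repeat: F = (15.01163, -13.04088), J = [[-9.95901, 22.57910], [10.31101, -16.73110]].
Δ = (0.654, -0.376), so (s, t)₂ = (-1.270, -0.052).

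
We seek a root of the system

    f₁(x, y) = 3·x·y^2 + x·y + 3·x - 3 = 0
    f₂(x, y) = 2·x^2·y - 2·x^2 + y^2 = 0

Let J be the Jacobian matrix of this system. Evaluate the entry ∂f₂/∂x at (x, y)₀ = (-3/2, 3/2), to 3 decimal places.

∂f₂/∂x = 4·x·y - 4·x.
At (-3/2, 3/2) this is -3.000.

-3.000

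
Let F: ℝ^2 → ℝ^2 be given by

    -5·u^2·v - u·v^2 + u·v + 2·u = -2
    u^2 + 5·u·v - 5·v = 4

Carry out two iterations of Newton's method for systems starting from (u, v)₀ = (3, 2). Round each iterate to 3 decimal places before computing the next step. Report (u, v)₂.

(1.350, 0.611)

At (3, 2): F = (-88.000, 25.000).
Jacobian J = [[-10·u·v - v^2 + v + 2, -5·u^2 - 2·u·v + u], [2·u + 5·v, 5·u - 5]].
At the point, J = [[-60.000, -54.000], [16.000, 10.000]] (det J = 264.000).
Solving J·Δ = −F gives Δ = (-1.780, 0.348).
Then the next iterate is (u, v)₁ = (1.220, 2.348).
Round to (1.220, 2.348) and repeat: F = (-16.89524, 0.07120), J = [[-29.81070, -11.95112], [14.180, 1.100]].
Δ = (0.130, -1.737), so (u, v)₂ = (1.350, 0.611).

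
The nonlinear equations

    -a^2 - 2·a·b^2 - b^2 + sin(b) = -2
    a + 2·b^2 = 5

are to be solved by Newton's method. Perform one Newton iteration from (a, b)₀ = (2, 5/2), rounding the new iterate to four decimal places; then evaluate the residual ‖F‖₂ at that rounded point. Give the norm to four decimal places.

At (2, 5/2): F = (-32.651528, 9.5000).
Jacobian J = [[-2·a - 2·b^2, -4·a·b - 2·b + cos(b)], [1, 4·b]].
At the point, J = [[-16.5000, -25.801144], [1.0000, 10.0000]] (det J = -139.198856).
Solving J·Δ = −F gives Δ = (-0.5848, -0.8915).
Then the next iterate is (a, b)₁ = (1.4152, 1.6085).
Re-evaluating at (1.4152, 1.6085): F = (-8.913789, 1.589745), so ‖F‖₂ = 9.0544.

9.0544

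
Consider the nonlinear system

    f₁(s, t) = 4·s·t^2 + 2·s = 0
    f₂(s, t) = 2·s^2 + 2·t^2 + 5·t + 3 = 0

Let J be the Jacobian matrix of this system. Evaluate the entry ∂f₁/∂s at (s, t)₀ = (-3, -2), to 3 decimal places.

18.000

∂f₁/∂s = 4·t^2 + 2.
At (-3, -2) this is 18.000.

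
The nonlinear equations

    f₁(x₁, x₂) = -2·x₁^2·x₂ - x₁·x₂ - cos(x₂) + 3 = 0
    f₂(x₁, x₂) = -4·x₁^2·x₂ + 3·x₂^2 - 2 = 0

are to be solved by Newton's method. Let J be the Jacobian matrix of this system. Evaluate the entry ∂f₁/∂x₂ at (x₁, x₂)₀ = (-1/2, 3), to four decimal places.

0.1411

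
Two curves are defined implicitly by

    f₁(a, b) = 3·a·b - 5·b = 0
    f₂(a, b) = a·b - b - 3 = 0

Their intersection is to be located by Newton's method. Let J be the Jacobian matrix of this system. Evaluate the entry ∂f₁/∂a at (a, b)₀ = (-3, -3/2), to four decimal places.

-4.5000

∂f₁/∂a = 3·b.
At (-3, -3/2) this is -4.5000.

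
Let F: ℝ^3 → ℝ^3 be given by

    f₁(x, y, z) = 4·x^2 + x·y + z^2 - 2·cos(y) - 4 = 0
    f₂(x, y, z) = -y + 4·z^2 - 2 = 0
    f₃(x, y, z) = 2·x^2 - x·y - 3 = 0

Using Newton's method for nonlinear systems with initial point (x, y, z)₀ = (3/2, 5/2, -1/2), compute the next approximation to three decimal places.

(1.170, 0.230, -0.807)

At (3/2, 5/2, -1/2): F = (10.60229, -3.500, -2.250).
Jacobian J = [[8·x + y, x + 2·sin(y), 2·z], [0, -1, 8·z], [4·x - y, -x, 0]].
At the point, J = [[14.500, 2.69694, -1.000], [0.000, -1.000, -4.000], [3.500, -1.500, 0.000]] (det J = -128.25722).
Solving J·Δ = −F gives Δ = (-0.330, -2.270, -0.307).
Then the next iterate is (x, y, z)₁ = (1.170, 0.230, -0.807).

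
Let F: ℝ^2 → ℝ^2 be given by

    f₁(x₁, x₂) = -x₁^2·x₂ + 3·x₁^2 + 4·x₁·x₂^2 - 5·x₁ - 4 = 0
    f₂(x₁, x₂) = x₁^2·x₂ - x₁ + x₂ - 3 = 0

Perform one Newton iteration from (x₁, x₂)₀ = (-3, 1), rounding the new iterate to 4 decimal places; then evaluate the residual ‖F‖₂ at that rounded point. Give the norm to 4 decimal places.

At (-3, 1): F = (17.0000, 10.0000).
Jacobian J = [[-2·x₁·x₂ + 6·x₁ + 4·x₂^2 - 5, -x₁^2 + 8·x₁·x₂], [2·x₁·x₂ - 1, x₁^2 + 1]].
At the point, J = [[-13.0000, -33.0000], [-7.0000, 10.0000]] (det J = -361.0000).
Solving J·Δ = −F gives Δ = (1.3850, -0.0305).
Then the next iterate is (x₁, x₂)₁ = (-1.6150, 0.9695).
Re-evaluating at (-1.6150, 0.9695): F = (3.299051, 2.113174), so ‖F‖₂ = 3.9178.

3.9178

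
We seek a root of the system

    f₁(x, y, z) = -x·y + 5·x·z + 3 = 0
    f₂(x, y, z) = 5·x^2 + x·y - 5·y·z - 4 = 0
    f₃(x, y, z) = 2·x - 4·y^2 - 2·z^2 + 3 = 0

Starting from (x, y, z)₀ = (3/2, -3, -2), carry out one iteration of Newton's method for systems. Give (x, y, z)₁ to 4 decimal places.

At (3/2, -3, -2): F = (-7.5000, -27.2500, -38.0000).
Jacobian J = [[-y + 5·z, -x, 5·x], [10·x + y, x - 5·z, -5·y], [2, -8·y, -4·z]].
At the point, J = [[-7.0000, -1.5000, 7.5000], [12.0000, 11.5000, 15.0000], [2.0000, 24.0000, 8.0000]] (det J = 3962.5000).
Solving J·Δ = −F gives Δ = (-0.2298, 1.2568, 1.0369).
Then the next iterate is (x, y, z)₁ = (1.2702, -1.7432, -0.9631).

(1.2702, -1.7432, -0.9631)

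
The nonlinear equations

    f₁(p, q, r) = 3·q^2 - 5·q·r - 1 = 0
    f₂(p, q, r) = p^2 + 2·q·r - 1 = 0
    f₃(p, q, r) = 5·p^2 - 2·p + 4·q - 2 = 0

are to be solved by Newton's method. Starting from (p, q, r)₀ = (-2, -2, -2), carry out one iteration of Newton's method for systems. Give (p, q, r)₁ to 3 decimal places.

(-1.204, -1.122, -0.924)

At (-2, -2, -2): F = (-9.000, 11.000, 14.000).
Jacobian J = [[0, 6·q - 5·r, -5·q], [2·p, 2·r, 2·q], [10·p - 2, 4, 0]].
At the point, J = [[0.000, -2.000, 10.000], [-4.000, -4.000, -4.000], [-22.000, 4.000, 0.000]] (det J = -1216.000).
Solving J·Δ = −F gives Δ = (0.796, 0.878, 1.076).
Then the next iterate is (p, q, r)₁ = (-1.204, -1.122, -0.924).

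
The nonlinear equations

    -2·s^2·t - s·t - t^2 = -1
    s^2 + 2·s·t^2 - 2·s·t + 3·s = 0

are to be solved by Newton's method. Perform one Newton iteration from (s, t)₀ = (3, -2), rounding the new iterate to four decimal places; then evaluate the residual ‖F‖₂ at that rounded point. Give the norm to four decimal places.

20.0456

At (3, -2): F = (39.0000, 54.0000).
Jacobian J = [[-4·s·t - t, -2·s^2 - s - 2·t], [2·s + 2·t^2 - 2·t + 3, 4·s·t - 2·s]].
At the point, J = [[26.0000, -17.0000], [21.0000, -30.0000]] (det J = -423.0000).
Solving J·Δ = −F gives Δ = (-0.5957, 1.3830).
Then the next iterate is (s, t)₁ = (2.4043, -0.6170).
Re-evaluating at (2.4043, -0.6170): F = (9.236097, 17.791046), so ‖F‖₂ = 20.0456.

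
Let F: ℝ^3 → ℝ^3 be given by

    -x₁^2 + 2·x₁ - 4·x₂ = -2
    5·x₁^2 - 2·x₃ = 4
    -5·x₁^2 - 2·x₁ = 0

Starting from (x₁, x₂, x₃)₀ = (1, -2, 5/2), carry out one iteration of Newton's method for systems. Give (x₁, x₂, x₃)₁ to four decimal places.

(0.4167, 0.7500, -2.4167)

At (1, -2, 5/2): F = (11.0000, -4.0000, -7.0000).
Jacobian J = [[-2·x₁ + 2, -4, 0], [10·x₁, 0, -2], [-10·x₁ - 2, 0, 0]].
At the point, J = [[0.0000, -4.0000, 0.0000], [10.0000, 0.0000, -2.0000], [-12.0000, 0.0000, 0.0000]] (det J = -96.0000).
Solving J·Δ = −F gives Δ = (-0.5833, 2.7500, -4.9167).
Then the next iterate is (x₁, x₂, x₃)₁ = (0.4167, 0.7500, -2.4167).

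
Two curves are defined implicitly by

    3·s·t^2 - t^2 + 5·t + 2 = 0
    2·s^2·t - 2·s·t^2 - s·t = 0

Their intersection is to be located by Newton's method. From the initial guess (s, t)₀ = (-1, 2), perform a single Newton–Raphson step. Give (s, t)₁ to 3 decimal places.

(0.667, 3.455)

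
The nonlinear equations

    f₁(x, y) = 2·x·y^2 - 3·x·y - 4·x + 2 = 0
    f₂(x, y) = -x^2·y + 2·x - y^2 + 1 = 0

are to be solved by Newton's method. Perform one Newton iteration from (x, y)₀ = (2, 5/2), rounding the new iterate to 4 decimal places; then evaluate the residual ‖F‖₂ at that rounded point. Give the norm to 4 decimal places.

4.5324

At (2, 5/2): F = (4.0000, -11.2500).
Jacobian J = [[2·y^2 - 3·y - 4, 4·x·y - 3·x], [-2·x·y + 2, -x^2 - 2·y]].
At the point, J = [[1.0000, 14.0000], [-8.0000, -9.0000]] (det J = 103.0000).
Solving J·Δ = −F gives Δ = (-1.1796, -0.2015).
Then the next iterate is (x, y)₁ = (0.8204, 2.2985).
Re-evaluating at (0.8204, 2.2985): F = (1.729846, -4.189322), so ‖F‖₂ = 4.5324.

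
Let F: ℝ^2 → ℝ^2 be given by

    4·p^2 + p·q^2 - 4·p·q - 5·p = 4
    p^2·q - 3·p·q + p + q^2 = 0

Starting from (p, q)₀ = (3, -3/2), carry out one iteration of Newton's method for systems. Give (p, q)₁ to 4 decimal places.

At (3, -3/2): F = (41.7500, 5.2500).
Jacobian J = [[8·p + q^2 - 4·q - 5, 2·p·q - 4·p], [2·p·q - 3·q + 1, p^2 - 3·p + 2·q]].
At the point, J = [[27.2500, -21.0000], [-3.5000, -3.0000]] (det J = -155.2500).
Solving J·Δ = −F gives Δ = (-0.0966, 1.8627).
Then the next iterate is (p, q)₁ = (2.9034, 0.3627).

(2.9034, 0.3627)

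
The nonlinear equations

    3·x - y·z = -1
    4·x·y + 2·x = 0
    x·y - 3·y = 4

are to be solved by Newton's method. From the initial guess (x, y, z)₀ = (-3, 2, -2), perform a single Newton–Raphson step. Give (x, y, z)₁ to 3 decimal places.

(-3.333, -0.778, -7.278)

At (-3, 2, -2): F = (-4.000, -30.000, -16.000).
Jacobian J = [[3, -z, -y], [4·y + 2, 4·x, 0], [y, x - 3, 0]].
At the point, J = [[3.000, 2.000, -2.000], [10.000, -12.000, 0.000], [2.000, -6.000, 0.000]] (det J = 72.000).
Solving J·Δ = −F gives Δ = (-0.333, -2.778, -5.278).
Then the next iterate is (x, y, z)₁ = (-3.333, -0.778, -7.278).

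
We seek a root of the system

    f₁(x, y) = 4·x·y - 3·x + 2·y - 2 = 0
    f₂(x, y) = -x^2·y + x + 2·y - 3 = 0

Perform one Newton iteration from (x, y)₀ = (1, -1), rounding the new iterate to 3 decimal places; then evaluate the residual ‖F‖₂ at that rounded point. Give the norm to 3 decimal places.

At (1, -1): F = (-11.000, -3.000).
Jacobian J = [[4·y - 3, 4·x + 2], [-2·x·y + 1, -x^2 + 2]].
At the point, J = [[-7.000, 6.000], [3.000, 1.000]] (det J = -25.000).
Solving J·Δ = −F gives Δ = (0.280, 2.160).
Then the next iterate is (x, y)₁ = (1.280, 1.160).
Re-evaluating at (1.280, 1.160): F = (2.41920, -1.30054), so ‖F‖₂ = 2.747.

2.747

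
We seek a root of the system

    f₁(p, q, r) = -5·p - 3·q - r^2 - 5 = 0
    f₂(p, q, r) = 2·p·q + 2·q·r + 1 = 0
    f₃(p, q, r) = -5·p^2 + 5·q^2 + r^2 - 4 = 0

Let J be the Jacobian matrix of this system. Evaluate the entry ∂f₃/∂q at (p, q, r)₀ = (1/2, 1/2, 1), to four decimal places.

∂f₃/∂q = 10·q.
At (1/2, 1/2, 1) this is 5.0000.

5.0000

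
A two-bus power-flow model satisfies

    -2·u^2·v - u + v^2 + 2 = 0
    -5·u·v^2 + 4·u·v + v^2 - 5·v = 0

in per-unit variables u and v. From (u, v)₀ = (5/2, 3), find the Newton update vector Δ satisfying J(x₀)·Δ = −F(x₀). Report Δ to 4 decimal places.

At (5/2, 3): F = (-29.0000, -88.5000).
Jacobian J = [[-4·u·v - 1, -2·u^2 + 2·v], [-5·v^2 + 4·v, -10·u·v + 4·u + 2·v - 5]].
At the point, J = [[-31.0000, -6.5000], [-33.0000, -64.0000]] (det J = 1769.5000).
Solving J·Δ = −F gives Δ = (-0.7238, -1.0096).

(-0.7238, -1.0096)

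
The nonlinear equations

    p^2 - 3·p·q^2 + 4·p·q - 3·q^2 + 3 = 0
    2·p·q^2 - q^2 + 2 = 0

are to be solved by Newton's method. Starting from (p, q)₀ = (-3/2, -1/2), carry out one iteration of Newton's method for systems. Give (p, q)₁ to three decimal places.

(0.682, -1.023)

At (-3/2, -1/2): F = (8.625, 1.000).
Jacobian J = [[2·p - 3·q^2 + 4·q, -6·p·q + 4·p - 6·q], [2·q^2, 4·p·q - 2·q]].
At the point, J = [[-5.750, -7.500], [0.500, 4.000]] (det J = -19.250).
Solving J·Δ = −F gives Δ = (2.182, -0.523).
Then the next iterate is (p, q)₁ = (0.682, -1.023).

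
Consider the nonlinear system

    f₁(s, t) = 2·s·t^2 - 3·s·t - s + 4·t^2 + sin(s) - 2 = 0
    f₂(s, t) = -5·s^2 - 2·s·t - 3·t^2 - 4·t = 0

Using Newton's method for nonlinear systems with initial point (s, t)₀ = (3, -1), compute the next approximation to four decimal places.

At (3, -1): F = (14.141120, -38.0000).
Jacobian J = [[2·t^2 - 3·t + cos(s) - 1, 4·s·t - 3·s + 8·t], [-10·s - 2·t, -2·s - 6·t - 4]].
At the point, J = [[3.010008, -29.0000], [-28.0000, -4.0000]] (det J = -824.040030).
Solving J·Δ = −F gives Δ = (-1.4060, 0.3417).
Then the next iterate is (s, t)₁ = (1.5940, -0.6583).

(1.5940, -0.6583)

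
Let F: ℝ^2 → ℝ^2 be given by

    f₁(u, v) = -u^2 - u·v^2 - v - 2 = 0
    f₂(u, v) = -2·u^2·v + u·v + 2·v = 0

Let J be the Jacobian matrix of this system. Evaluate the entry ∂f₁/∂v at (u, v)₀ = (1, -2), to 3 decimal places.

3.000

∂f₁/∂v = -2·u·v - 1.
At (1, -2) this is 3.000.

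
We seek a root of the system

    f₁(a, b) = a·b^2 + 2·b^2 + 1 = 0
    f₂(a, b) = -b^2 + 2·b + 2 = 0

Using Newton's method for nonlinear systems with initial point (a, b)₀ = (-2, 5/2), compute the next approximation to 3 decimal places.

At (-2, 5/2): F = (1.000, 0.750).
Jacobian J = [[b^2, 2·a·b + 4·b], [0, -2·b + 2]].
At the point, J = [[6.250, 0.000], [0.000, -3.000]] (det J = -18.750).
Solving J·Δ = −F gives Δ = (-0.160, 0.250).
Then the next iterate is (a, b)₁ = (-2.160, 2.750).

(-2.160, 2.750)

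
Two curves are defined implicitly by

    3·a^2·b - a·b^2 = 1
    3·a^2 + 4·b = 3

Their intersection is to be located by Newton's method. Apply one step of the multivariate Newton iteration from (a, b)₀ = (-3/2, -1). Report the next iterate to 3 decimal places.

(-1.134, -0.114)

At (-3/2, -1): F = (-6.250, -0.250).
Jacobian J = [[6·a·b - b^2, 3·a^2 - 2·a·b], [6·a, 4]].
At the point, J = [[8.000, 3.750], [-9.000, 4.000]] (det J = 65.750).
Solving J·Δ = −F gives Δ = (0.366, 0.886).
Then the next iterate is (a, b)₁ = (-1.134, -0.114).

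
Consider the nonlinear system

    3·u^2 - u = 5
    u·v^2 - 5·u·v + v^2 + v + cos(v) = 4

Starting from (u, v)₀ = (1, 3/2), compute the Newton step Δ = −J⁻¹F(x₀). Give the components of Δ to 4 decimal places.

(0.6000, 8.5578)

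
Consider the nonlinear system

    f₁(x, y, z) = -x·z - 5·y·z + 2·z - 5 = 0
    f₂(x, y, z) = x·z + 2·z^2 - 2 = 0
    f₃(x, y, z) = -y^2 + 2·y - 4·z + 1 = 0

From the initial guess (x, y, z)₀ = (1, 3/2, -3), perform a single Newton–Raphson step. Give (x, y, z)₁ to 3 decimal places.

At (1, 3/2, -3): F = (14.500, 13.000, 13.750).
Jacobian J = [[-z, -5·z, -x - 5·y + 2], [z, 0, x + 4·z], [0, -2·y + 2, -4]].
At the point, J = [[3.000, 15.000, -6.500], [-3.000, 0.000, -11.000], [0.000, -1.000, -4.000]] (det J = -232.500).
Solving J·Δ = −F gives Δ = (-6.726, 1.685, 3.016).
Then the next iterate is (x, y, z)₁ = (-5.726, 3.185, 0.016).

(-5.726, 3.185, 0.016)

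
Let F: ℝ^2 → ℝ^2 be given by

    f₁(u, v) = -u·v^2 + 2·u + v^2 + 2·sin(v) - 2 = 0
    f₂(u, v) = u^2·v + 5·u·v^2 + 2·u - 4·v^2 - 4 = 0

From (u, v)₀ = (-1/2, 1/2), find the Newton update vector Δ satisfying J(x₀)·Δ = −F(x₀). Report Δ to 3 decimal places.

(1.587, -0.342)

At (-1/2, 1/2): F = (-1.66615, -6.500).
Jacobian J = [[-v^2 + 2, -2·u·v + 2·v + 2·cos(v)], [2·u·v + 5·v^2 + 2, u^2 + 10·u·v - 8·v]].
At the point, J = [[1.750, 3.25517], [2.750, -6.250]] (det J = -19.88920).
Solving J·Δ = −F gives Δ = (1.587, -0.342).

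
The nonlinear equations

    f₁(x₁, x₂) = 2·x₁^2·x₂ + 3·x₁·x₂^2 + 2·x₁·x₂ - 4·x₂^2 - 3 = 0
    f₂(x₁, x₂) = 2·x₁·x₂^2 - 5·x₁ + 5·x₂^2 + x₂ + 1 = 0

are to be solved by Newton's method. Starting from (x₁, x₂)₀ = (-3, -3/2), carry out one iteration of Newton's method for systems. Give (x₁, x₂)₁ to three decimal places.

(4.340, -3.645)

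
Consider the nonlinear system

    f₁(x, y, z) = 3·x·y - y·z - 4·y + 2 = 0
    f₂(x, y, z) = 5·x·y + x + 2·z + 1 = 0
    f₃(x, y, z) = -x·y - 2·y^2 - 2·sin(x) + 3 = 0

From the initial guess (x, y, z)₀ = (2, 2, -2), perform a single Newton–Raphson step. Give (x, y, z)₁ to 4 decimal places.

At (2, 2, -2): F = (10.0000, 19.0000, -10.818595).
Jacobian J = [[3·y, 3·x - z - 4, -y], [5·y + 1, 5·x, 2], [-y - 2·cos(x), -x - 4·y, 0]].
At the point, J = [[6.0000, 4.0000, -2.0000], [11.0000, 10.0000, 2.0000], [-1.167706, -10.0000, 0.0000]] (det J = 307.304223).
Solving J·Δ = −F gives Δ = (-0.9016, -0.9766, 0.3419).
Then the next iterate is (x, y, z)₁ = (1.0984, 1.0234, -1.6581).

(1.0984, 1.0234, -1.6581)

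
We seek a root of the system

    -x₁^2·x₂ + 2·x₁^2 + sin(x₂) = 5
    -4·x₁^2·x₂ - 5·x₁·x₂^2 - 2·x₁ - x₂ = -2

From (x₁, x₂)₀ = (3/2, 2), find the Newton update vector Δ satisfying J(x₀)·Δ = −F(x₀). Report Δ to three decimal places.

(0.225, -1.534)

At (3/2, 2): F = (-4.09070, -51.000).
Jacobian J = [[-2·x₁·x₂ + 4·x₁, -x₁^2 + cos(x₂)], [-8·x₁·x₂ - 5·x₂^2 - 2, -4·x₁^2 - 10·x₁·x₂ - 1]].
At the point, J = [[0.000, -2.66615], [-46.000, -40.000]] (det J = -122.64275).
Solving J·Δ = −F gives Δ = (0.225, -1.534).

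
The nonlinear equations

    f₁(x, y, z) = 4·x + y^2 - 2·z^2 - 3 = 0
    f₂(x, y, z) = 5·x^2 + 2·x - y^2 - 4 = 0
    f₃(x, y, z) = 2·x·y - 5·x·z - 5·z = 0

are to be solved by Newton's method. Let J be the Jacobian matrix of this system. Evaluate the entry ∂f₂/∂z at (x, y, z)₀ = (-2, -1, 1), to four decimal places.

∂f₂/∂z = 0.
At (-2, -1, 1) this is 0.0000.

0.0000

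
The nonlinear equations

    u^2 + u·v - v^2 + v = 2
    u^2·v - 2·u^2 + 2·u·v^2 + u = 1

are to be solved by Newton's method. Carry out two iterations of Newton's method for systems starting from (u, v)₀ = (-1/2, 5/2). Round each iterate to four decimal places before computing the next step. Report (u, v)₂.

At (-1/2, 5/2): F = (-6.7500, -7.6250).
Jacobian J = [[2·u + v, u - 2·v + 1], [2·u·v - 4·u + 2·v^2 + 1, u^2 + 4·u·v]].
At the point, J = [[1.5000, -4.5000], [13.0000, -4.7500]] (det J = 51.3750).
Solving J·Δ = −F gives Δ = (0.0438, -1.4854).
Then the next iterate is (u, v)₁ = (-0.4562, 1.0146).
Round to (-0.4562, 1.0146) and repeat: F = (-2.269555, -2.600516), J = [[0.1022, -1.4854], [3.957905, -1.643324]].
Δ = (0.0233, -1.5263), so (u, v)₂ = (-0.4329, -0.5117).

(-0.4329, -0.5117)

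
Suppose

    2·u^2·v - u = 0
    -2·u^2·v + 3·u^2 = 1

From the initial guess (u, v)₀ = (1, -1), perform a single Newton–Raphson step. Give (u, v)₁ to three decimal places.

At (1, -1): F = (-3.000, 4.000).
Jacobian J = [[4·u·v - 1, 2·u^2], [-4·u·v + 6·u, -2·u^2]].
At the point, J = [[-5.000, 2.000], [10.000, -2.000]] (det J = -10.000).
Solving J·Δ = −F gives Δ = (-0.200, 1.000).
Then the next iterate is (u, v)₁ = (0.800, 0.000).

(0.800, 0.000)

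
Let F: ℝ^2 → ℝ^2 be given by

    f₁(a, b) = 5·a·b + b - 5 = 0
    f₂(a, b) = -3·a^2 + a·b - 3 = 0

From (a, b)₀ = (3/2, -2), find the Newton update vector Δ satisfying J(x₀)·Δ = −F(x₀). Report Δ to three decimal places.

At (3/2, -2): F = (-22.000, -12.750).
Jacobian J = [[5·b, 5·a + 1], [-6·a + b, a]].
At the point, J = [[-10.000, 8.500], [-11.000, 1.500]] (det J = 78.500).
Solving J·Δ = −F gives Δ = (-0.960, 1.459).

(-0.960, 1.459)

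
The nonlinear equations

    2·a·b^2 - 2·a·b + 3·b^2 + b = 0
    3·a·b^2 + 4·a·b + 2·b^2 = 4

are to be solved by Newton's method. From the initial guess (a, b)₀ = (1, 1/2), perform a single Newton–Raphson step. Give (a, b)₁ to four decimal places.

At (1, 1/2): F = (0.7500, -0.7500).
Jacobian J = [[2·b^2 - 2·b, 4·a·b - 2·a + 6·b + 1], [3·b^2 + 4·b, 6·a·b + 4·a + 4·b]].
At the point, J = [[-0.5000, 4.0000], [2.7500, 9.0000]] (det J = -15.5000).
Solving J·Δ = −F gives Δ = (0.6290, -0.1089).
Then the next iterate is (a, b)₁ = (1.6290, 0.3911).

(1.6290, 0.3911)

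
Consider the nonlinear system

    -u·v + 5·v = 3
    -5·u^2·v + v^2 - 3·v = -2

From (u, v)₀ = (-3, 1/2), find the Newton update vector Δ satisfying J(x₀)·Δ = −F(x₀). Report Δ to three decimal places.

(1.316, -0.043)

At (-3, 1/2): F = (1.000, -21.750).
Jacobian J = [[-v, -u + 5], [-10·u·v, -5·u^2 + 2·v - 3]].
At the point, J = [[-0.500, 8.000], [15.000, -47.000]] (det J = -96.500).
Solving J·Δ = −F gives Δ = (1.316, -0.043).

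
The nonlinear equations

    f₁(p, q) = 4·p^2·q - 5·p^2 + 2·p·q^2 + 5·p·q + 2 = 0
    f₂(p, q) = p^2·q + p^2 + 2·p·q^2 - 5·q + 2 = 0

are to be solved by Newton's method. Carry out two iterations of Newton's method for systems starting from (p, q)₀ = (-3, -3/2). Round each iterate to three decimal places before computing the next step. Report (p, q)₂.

(-0.500, -2.713)

At (-3, -3/2): F = (-88.000, -8.500).
Jacobian J = [[8·p·q - 10·p + 2·q^2 + 5·q, 4·p^2 + 4·p·q + 5·p], [2·p·q + 2·p + 2·q^2, p^2 + 4·p·q - 5]].
At the point, J = [[63.000, 39.000], [7.500, 22.000]] (det J = 1093.500).
Solving J·Δ = −F gives Δ = (1.467, -0.114).
Then the next iterate is (p, q)₁ = (-1.533, -1.614).
Round to (-1.533, -1.614) and repeat: F = (-20.53823, 0.64013), J = [[32.26409, 11.63240], [7.09252, 7.24714]].
Δ = (1.033, -1.099), so (p, q)₂ = (-0.500, -2.713).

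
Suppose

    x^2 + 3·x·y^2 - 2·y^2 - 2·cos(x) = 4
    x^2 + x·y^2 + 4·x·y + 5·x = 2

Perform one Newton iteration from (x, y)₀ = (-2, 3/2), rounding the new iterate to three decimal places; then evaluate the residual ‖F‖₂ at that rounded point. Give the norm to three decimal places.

9.360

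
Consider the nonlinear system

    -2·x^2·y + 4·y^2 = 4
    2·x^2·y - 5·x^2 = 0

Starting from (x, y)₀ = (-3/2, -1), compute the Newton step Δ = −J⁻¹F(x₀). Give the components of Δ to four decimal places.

(0.7500, 0.0000)

At (-3/2, -1): F = (4.5000, -15.7500).
Jacobian J = [[-4·x·y, -2·x^2 + 8·y], [4·x·y - 10·x, 2·x^2]].
At the point, J = [[-6.0000, -12.5000], [21.0000, 4.5000]] (det J = 235.5000).
Solving J·Δ = −F gives Δ = (0.7500, 0.0000).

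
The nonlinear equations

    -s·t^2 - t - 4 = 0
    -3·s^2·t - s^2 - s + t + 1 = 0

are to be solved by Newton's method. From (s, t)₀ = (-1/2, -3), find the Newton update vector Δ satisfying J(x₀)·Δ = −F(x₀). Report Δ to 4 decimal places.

At (-1/2, -3): F = (3.5000, 0.5000).
Jacobian J = [[-t^2, -2·s·t - 1], [-6·s·t - 2·s - 1, -3·s^2 + 1]].
At the point, J = [[-9.0000, -4.0000], [-9.0000, 0.2500]] (det J = -38.2500).
Solving J·Δ = −F gives Δ = (0.0752, 0.7059).

(0.0752, 0.7059)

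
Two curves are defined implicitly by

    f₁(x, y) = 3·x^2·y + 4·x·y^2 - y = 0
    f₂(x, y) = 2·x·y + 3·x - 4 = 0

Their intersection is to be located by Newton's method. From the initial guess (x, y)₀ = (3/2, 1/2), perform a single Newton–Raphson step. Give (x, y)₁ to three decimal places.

At (3/2, 1/2): F = (4.375, 2.000).
Jacobian J = [[6·x·y + 4·y^2, 3·x^2 + 8·x·y - 1], [2·y + 3, 2·x]].
At the point, J = [[5.500, 11.750], [4.000, 3.000]] (det J = -30.500).
Solving J·Δ = −F gives Δ = (-0.340, -0.213).
Then the next iterate is (x, y)₁ = (1.160, 0.287).

(1.160, 0.287)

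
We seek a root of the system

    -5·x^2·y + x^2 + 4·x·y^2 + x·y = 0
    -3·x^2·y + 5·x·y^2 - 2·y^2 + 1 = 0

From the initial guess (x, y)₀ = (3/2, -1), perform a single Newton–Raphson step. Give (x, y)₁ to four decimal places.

At (3/2, -1): F = (18.0000, 13.2500).
Jacobian J = [[-10·x·y + 2·x + 4·y^2 + y, -5·x^2 + 8·x·y + x], [-6·x·y + 5·y^2, -3·x^2 + 10·x·y - 4·y]].
At the point, J = [[21.0000, -21.7500], [14.0000, -17.7500]] (det J = -68.2500).
Solving J·Δ = −F gives Δ = (-0.4588, 0.3846).
Then the next iterate is (x, y)₁ = (1.0412, -0.6154).

(1.0412, -0.6154)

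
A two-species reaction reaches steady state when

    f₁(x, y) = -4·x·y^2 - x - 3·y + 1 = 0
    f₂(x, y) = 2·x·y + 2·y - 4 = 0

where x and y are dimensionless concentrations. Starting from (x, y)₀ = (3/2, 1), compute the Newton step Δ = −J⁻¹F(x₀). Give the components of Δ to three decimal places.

(6.500, -2.800)

At (3/2, 1): F = (-9.500, 1.000).
Jacobian J = [[-4·y^2 - 1, -8·x·y - 3], [2·y, 2·x + 2]].
At the point, J = [[-5.000, -15.000], [2.000, 5.000]] (det J = 5.000).
Solving J·Δ = −F gives Δ = (6.500, -2.800).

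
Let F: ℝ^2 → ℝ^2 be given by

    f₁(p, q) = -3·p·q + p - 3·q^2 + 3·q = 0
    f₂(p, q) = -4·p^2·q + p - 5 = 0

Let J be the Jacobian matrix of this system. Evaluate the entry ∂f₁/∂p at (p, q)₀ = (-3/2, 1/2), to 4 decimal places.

∂f₁/∂p = -3·q + 1.
At (-3/2, 1/2) this is -0.5000.

-0.5000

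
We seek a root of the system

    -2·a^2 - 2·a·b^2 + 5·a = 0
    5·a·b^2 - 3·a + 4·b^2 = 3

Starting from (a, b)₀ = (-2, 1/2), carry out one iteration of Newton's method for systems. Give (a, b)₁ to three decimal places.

(-0.588, 0.338)

At (-2, 1/2): F = (-17.000, 1.500).
Jacobian J = [[-4·a - 2·b^2 + 5, -4·a·b], [5·b^2 - 3, 10·a·b + 8·b]].
At the point, J = [[12.500, 4.000], [-1.750, -6.000]] (det J = -68.000).
Solving J·Δ = −F gives Δ = (1.412, -0.162).
Then the next iterate is (a, b)₁ = (-0.588, 0.338).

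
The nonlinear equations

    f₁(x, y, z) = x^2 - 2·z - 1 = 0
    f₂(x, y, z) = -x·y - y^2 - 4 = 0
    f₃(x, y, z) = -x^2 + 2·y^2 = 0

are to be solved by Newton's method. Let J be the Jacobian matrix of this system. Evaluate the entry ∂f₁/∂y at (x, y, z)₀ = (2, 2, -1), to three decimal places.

∂f₁/∂y = 0.
At (2, 2, -1) this is 0.000.

0.000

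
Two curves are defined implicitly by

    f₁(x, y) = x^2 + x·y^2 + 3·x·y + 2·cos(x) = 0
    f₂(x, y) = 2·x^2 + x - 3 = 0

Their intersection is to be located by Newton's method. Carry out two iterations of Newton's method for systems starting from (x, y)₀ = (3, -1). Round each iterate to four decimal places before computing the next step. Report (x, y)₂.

(1.1015, -0.1661)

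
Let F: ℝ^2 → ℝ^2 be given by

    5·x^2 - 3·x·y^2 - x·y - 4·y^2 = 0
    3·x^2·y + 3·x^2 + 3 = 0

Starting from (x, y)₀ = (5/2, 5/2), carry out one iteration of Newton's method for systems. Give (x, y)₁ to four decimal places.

(1.4943, 1.6559)

At (5/2, 5/2): F = (-46.8750, 68.6250).
Jacobian J = [[10·x - 3·y^2 - y, -6·x·y - x - 8·y], [6·x·y + 6·x, 3·x^2]].
At the point, J = [[3.7500, -60.0000], [52.5000, 18.7500]] (det J = 3220.3125).
Solving J·Δ = −F gives Δ = (-1.0057, -0.8441).
Then the next iterate is (x, y)₁ = (1.4943, 1.6559).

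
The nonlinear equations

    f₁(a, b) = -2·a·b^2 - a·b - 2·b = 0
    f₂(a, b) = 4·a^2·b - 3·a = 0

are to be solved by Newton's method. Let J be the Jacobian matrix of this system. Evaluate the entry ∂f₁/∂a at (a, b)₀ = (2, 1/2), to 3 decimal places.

∂f₁/∂a = -2·b^2 - b.
At (2, 1/2) this is -1.000.

-1.000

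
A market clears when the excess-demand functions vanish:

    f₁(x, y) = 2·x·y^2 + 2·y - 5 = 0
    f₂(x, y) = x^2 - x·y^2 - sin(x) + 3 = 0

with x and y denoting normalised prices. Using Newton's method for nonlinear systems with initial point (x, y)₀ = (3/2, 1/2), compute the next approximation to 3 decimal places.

(0.474, 1.253)

At (3/2, 1/2): F = (-3.250, 3.87751).
Jacobian J = [[2·y^2, 4·x·y + 2], [2·x - y^2 - cos(x), -2·x·y]].
At the point, J = [[0.500, 5.000], [2.67926, -1.500]] (det J = -14.14631).
Solving J·Δ = −F gives Δ = (-1.026, 0.753).
Then the next iterate is (x, y)₁ = (0.474, 1.253).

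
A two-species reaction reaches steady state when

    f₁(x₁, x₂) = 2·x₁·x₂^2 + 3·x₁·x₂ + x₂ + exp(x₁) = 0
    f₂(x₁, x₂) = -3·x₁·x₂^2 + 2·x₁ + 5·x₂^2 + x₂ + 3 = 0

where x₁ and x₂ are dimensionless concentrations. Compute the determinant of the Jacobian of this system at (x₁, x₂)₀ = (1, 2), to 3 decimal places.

J = [[2·x₂^2 + 3·x₂ + exp(x₁), 4·x₁·x₂ + 3·x₁ + 1], [-3·x₂^2 + 2, -6·x₁·x₂ + 10·x₂ + 1]].
At the point, J = [[16.71828, 12.000], [-10.000, 9.000]].
det J = 270.465.

270.465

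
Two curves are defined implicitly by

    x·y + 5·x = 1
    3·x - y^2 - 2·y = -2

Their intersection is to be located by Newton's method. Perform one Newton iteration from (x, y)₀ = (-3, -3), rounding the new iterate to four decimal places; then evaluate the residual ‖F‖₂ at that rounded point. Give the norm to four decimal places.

0.2006

At (-3, -3): F = (-7.0000, -10.0000).
Jacobian J = [[y + 5, x], [3, -2·y - 2]].
At the point, J = [[2.0000, -3.0000], [3.0000, 4.0000]] (det J = 17.0000).
Solving J·Δ = −F gives Δ = (3.4118, -0.0588).
Then the next iterate is (x, y)₁ = (0.4118, -3.0588).
Re-evaluating at (0.4118, -3.0588): F = (-0.200614, -0.003257), so ‖F‖₂ = 0.2006.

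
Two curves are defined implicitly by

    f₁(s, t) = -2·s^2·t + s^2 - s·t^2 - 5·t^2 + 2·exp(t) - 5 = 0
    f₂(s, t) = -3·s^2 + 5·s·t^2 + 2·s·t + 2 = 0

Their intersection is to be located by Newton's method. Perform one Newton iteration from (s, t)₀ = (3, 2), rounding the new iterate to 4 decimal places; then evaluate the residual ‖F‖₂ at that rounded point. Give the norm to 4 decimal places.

21.4579

At (3, 2): F = (-49.221888, 47.0000).
Jacobian J = [[-4·s·t + 2·s - t^2, -2·s^2 - 2·s·t - 10·t + 2·exp(t)], [-6·s + 5·t^2 + 2·t, 10·s·t + 2·s]].
At the point, J = [[-22.0000, -35.221888], [6.0000, 66.0000]] (det J = -1240.668673).
Solving J·Δ = −F gives Δ = (-1.2842, -0.5954).
Then the next iterate is (s, t)₁ = (1.7158, 1.4046).
Re-evaluating at (1.7158, 1.4046): F = (-15.428046, 14.913635), so ‖F‖₂ = 21.4579.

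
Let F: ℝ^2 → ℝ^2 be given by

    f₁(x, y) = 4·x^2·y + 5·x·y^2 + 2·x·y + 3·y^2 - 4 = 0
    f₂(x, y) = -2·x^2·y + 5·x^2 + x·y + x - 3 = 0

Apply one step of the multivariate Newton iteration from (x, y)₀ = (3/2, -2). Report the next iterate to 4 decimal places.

(0.9646, -1.3905)

At (3/2, -2): F = (14.0000, 15.7500).
Jacobian J = [[8·x·y + 5·y^2 + 2·y, 4·x^2 + 10·x·y + 2·x + 6·y], [-4·x·y + 10·x + y + 1, -2·x^2 + x]].
At the point, J = [[-8.0000, -30.0000], [26.0000, -3.0000]] (det J = 804.0000).
Solving J·Δ = −F gives Δ = (-0.5354, 0.6095).
Then the next iterate is (x, y)₁ = (0.9646, -1.3905).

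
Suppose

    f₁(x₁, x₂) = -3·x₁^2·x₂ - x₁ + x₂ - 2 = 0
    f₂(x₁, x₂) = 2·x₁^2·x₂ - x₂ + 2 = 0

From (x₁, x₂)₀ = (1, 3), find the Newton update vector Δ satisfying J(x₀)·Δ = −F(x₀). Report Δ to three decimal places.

(-0.200, -2.600)

At (1, 3): F = (-9.000, 5.000).
Jacobian J = [[-6·x₁·x₂ - 1, -3·x₁^2 + 1], [4·x₁·x₂, 2·x₁^2 - 1]].
At the point, J = [[-19.000, -2.000], [12.000, 1.000]] (det J = 5.000).
Solving J·Δ = −F gives Δ = (-0.200, -2.600).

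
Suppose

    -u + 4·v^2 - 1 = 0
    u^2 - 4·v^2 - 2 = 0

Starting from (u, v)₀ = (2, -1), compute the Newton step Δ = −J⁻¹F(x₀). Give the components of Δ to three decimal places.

(0.333, 0.083)

At (2, -1): F = (1.000, -2.000).
Jacobian J = [[-1, 8·v], [2·u, -8·v]].
At the point, J = [[-1.000, -8.000], [4.000, 8.000]] (det J = 24.000).
Solving J·Δ = −F gives Δ = (0.333, 0.083).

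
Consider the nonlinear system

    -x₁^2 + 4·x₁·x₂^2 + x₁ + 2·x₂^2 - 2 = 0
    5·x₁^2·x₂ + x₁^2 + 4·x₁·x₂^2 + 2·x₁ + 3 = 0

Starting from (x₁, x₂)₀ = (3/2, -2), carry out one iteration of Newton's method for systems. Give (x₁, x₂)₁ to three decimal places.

(1.369, -1.143)

At (3/2, -2): F = (29.250, 9.750).
Jacobian J = [[-2·x₁ + 4·x₂^2 + 1, 8·x₁·x₂ + 4·x₂], [10·x₁·x₂ + 2·x₁ + 4·x₂^2 + 2, 5·x₁^2 + 8·x₁·x₂]].
At the point, J = [[14.000, -32.000], [-9.000, -12.750]] (det J = -466.500).
Solving J·Δ = −F gives Δ = (-0.131, 0.857).
Then the next iterate is (x₁, x₂)₁ = (1.369, -1.143).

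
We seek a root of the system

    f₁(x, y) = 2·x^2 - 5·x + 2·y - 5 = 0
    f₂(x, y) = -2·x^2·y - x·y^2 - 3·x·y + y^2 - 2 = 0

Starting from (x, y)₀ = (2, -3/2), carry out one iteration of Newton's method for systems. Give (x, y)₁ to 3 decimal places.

(3.244, 1.634)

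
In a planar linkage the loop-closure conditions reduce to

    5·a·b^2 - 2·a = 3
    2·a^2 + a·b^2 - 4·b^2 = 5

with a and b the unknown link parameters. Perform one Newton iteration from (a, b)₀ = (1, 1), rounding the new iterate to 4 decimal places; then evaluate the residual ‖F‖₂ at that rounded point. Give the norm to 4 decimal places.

At (1, 1): F = (0.0000, -6.0000).
Jacobian J = [[5·b^2 - 2, 10·a·b], [4·a + b^2, 2·a·b - 8·b]].
At the point, J = [[3.0000, 10.0000], [5.0000, -6.0000]] (det J = -68.0000).
Solving J·Δ = −F gives Δ = (0.8824, -0.2647).
Then the next iterate is (a, b)₁ = (1.8824, 0.7353).
Re-evaluating at (1.8824, 0.7353): F = (-1.676051, 0.941945), so ‖F‖₂ = 1.9226.

1.9226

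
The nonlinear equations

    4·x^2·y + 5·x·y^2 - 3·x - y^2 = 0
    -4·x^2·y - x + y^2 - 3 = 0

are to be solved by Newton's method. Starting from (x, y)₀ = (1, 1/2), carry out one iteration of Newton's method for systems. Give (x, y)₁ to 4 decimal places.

(-0.3835, 0.8891)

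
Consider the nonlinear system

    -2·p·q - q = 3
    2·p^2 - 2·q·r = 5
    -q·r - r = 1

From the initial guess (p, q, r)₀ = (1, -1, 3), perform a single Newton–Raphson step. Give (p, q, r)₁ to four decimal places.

At (1, -1, 3): F = (0.0000, 3.0000, -1.0000).
Jacobian J = [[-2·q, -2·p - 1, 0], [4·p, -2·r, -2·q], [0, -r, -q - 1]].
At the point, J = [[2.0000, -3.0000, 0.0000], [4.0000, -6.0000, 2.0000], [0.0000, -3.0000, 0.0000]] (det J = 12.0000).
Solving J·Δ = −F gives Δ = (-0.5000, -0.3333, -1.5000).
Then the next iterate is (p, q, r)₁ = (0.5000, -1.3333, 1.5000).

(0.5000, -1.3333, 1.5000)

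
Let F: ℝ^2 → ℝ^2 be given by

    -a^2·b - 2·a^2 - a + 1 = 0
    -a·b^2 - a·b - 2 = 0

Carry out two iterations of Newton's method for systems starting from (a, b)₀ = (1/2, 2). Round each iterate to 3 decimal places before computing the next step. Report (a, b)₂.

At (1/2, 2): F = (-0.500, -5.000).
Jacobian J = [[-2·a·b - 4·a - 1, -a^2], [-b^2 - b, -2·a·b - a]].
At the point, J = [[-5.000, -0.250], [-6.000, -2.500]] (det J = 11.000).
Solving J·Δ = −F gives Δ = (0.000, -2.000).
Then the next iterate is (a, b)₁ = (0.500, 0.000).
Round to (0.500, 0.000) and repeat: F = (0.000, -2.000), J = [[-3.000, -0.250], [0.000, -0.500]].
Δ = (0.333, -4.000), so (a, b)₂ = (0.833, -4.000).

(0.833, -4.000)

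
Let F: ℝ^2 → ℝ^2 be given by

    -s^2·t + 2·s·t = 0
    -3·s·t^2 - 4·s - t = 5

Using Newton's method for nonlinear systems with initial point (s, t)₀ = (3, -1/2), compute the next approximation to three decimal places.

(28.286, 16.857)

At (3, -1/2): F = (1.500, -18.750).
Jacobian J = [[-2·s·t + 2·t, -s^2 + 2·s], [-3·t^2 - 4, -6·s·t - 1]].
At the point, J = [[2.000, -3.000], [-4.750, 8.000]] (det J = 1.750).
Solving J·Δ = −F gives Δ = (25.286, 17.357).
Then the next iterate is (s, t)₁ = (28.286, 16.857).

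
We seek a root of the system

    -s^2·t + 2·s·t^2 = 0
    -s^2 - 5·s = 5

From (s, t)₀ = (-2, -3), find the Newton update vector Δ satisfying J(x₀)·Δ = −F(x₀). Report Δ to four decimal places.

At (-2, -3): F = (-24.0000, 1.0000).
Jacobian J = [[-2·s·t + 2·t^2, -s^2 + 4·s·t], [-2·s - 5, 0]].
At the point, J = [[6.0000, 20.0000], [-1.0000, 0.0000]] (det J = 20.0000).
Solving J·Δ = −F gives Δ = (1.0000, 0.9000).

(1.0000, 0.9000)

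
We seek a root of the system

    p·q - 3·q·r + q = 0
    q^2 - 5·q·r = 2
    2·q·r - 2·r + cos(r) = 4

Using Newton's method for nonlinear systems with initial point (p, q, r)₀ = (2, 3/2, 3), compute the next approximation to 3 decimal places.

(-1.685, 2.481, -1.536)

At (2, 3/2, 3): F = (-9.000, -22.250, -1.98999).
Jacobian J = [[q, p - 3·r + 1, -3·q], [0, 2·q - 5·r, -5·q], [0, 2·r, 2·q - sin(r) - 2]].
At the point, J = [[1.500, -6.000, -4.500], [0.000, -12.000, -7.500], [0.000, 6.000, 0.85888]] (det J = 52.04016).
Solving J·Δ = −F gives Δ = (-3.685, 0.981, -4.536).
Then the next iterate is (p, q, r)₁ = (-1.685, 2.481, -1.536).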